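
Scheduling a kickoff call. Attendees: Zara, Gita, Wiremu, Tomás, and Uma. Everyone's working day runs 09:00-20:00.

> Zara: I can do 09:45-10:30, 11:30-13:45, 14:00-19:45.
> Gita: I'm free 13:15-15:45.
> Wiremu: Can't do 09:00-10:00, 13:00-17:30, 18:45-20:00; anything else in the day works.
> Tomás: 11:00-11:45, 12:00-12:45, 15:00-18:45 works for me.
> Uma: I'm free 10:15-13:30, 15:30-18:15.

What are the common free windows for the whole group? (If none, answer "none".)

none

Zara free: 09:45-10:30, 11:30-13:45, 14:00-19:45.
Gita free: 13:15-15:45.
Wiremu free: 10:00-13:00, 17:30-18:45 (invert busy blocks within the working day).
Tomás free: 11:00-11:45, 12:00-12:45, 15:00-18:45.
Uma free: 10:15-13:30, 15:30-18:15.
Zara ∩ Gita: 13:15-13:45, 14:00-15:45.
Zara ∩ Gita ∩ Wiremu: ∅.
Zara ∩ Gita ∩ Wiremu ∩ Tomás: ∅.
Zara ∩ Gita ∩ Wiremu ∩ Tomás ∩ Uma: ∅.
There is no time when everyone is free.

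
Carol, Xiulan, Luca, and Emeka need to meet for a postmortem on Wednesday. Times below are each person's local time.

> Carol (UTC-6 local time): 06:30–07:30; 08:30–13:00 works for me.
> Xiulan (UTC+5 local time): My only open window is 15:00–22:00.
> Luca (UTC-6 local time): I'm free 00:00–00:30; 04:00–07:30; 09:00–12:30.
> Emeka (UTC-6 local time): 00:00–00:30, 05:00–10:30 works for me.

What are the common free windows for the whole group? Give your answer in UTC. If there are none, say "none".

Carol in UTC: 12:30-13:30, 14:30-19:00 (add 6h to convert from UTC-6).
Xiulan in UTC: 10:00-17:00 (subtract 5h to convert from UTC+5).
Luca in UTC: 06:00-06:30, 10:00-13:30, 15:00-18:30 (add 6h to convert from UTC-6).
Emeka in UTC: 06:00-06:30, 11:00-16:30 (add 6h to convert from UTC-6).
Carol ∩ Xiulan: 12:30-13:30, 14:30-17:00.
Carol ∩ Xiulan ∩ Luca: 12:30-13:30, 15:00-17:00.
Carol ∩ Xiulan ∩ Luca ∩ Emeka: 12:30-13:30, 15:00-16:30.

12:30-13:30, 15:00-16:30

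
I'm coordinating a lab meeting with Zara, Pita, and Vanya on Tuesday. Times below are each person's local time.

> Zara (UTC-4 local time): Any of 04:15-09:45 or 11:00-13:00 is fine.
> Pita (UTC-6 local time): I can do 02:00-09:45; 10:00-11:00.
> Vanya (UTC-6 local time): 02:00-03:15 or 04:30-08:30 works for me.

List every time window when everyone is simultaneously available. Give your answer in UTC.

08:15-09:15, 10:30-13:45

Zara in UTC: 08:15-13:45, 15:00-17:00 (add 4h to convert from UTC-4).
Pita in UTC: 08:00-15:45, 16:00-17:00 (add 6h to convert from UTC-6).
Vanya in UTC: 08:00-09:15, 10:30-14:30 (add 6h to convert from UTC-6).
Zara ∩ Pita: 08:15-13:45, 15:00-15:45, 16:00-17:00.
Zara ∩ Pita ∩ Vanya: 08:15-09:15, 10:30-13:45.
Those are the intersection windows.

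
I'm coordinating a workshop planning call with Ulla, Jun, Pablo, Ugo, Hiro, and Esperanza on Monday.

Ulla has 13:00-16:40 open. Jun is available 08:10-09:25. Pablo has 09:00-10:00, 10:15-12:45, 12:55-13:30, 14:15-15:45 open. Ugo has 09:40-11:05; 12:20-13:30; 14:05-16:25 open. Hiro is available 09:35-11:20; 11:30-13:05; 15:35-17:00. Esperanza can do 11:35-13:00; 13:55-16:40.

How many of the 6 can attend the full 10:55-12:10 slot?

1

Pablo can make the full 10:55-12:10 slot — that's 1.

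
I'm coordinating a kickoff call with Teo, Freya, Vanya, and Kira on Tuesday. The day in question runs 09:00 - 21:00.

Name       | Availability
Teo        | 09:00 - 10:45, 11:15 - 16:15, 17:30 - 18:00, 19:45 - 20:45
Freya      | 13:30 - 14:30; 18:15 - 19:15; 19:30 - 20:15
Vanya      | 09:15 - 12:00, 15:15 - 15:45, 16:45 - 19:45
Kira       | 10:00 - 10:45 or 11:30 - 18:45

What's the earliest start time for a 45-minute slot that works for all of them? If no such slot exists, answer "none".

none

Teo ∩ Freya: 13:30-14:30, 19:45-20:15.
Teo ∩ Freya ∩ Vanya: ∅.
Teo ∩ Freya ∩ Vanya ∩ Kira: ∅.
There is no time when everyone is free.
No common window is at least 45 minutes long.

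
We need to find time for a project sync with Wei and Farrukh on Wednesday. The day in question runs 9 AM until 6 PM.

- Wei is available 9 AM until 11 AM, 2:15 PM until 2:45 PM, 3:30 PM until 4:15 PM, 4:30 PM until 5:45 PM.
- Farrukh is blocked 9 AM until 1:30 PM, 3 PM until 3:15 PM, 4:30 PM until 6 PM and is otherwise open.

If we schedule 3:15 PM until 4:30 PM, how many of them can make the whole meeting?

Wei free: 09:00-11:00, 14:15-14:45, 15:30-16:15, 16:30-17:45.
Farrukh free: 13:30-15:00, 15:15-16:30 (invert busy blocks within the working day).
Farrukh can make the full 15:15-16:30 slot — that's 1.

1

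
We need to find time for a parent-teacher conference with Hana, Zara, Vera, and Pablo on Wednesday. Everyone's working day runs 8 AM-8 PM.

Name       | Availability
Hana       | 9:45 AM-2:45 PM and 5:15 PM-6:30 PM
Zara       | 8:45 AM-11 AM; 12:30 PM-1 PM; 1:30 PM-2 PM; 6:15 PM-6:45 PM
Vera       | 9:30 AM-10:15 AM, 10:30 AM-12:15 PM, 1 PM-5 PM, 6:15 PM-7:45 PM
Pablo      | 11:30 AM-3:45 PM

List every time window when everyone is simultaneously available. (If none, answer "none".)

13:30-14:00

Hana ∩ Zara: 09:45-11:00, 12:30-13:00, 13:30-14:00, 18:15-18:30.
Hana ∩ Zara ∩ Vera: 09:45-10:15, 10:30-11:00, 13:30-14:00, 18:15-18:30.
Hana ∩ Zara ∩ Vera ∩ Pablo: 13:30-14:00.
So the common availability across everyone is 13:30-14:00.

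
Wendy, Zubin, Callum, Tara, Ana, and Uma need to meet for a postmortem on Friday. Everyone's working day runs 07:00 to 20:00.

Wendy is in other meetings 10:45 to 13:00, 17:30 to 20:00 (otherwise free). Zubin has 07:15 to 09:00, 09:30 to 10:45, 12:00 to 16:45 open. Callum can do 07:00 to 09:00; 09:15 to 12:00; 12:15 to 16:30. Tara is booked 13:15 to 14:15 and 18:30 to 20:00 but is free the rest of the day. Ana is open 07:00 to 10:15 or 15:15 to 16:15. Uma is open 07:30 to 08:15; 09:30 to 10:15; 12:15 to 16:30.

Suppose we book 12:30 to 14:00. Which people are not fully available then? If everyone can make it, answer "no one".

Ana, Tara, Wendy

Wendy free: 07:00-10:45, 13:00-17:30 (invert busy blocks within the working day).
Zubin free: 07:15-09:00, 09:30-10:45, 12:00-16:45.
Callum free: 07:00-09:00, 09:15-12:00, 12:15-16:30.
Tara free: 07:00-13:15, 14:15-18:30 (invert busy blocks within the working day).
Ana free: 07:00-10:15, 15:15-16:15.
Uma free: 07:30-08:15, 09:30-10:15, 12:15-16:30.
Wendy: not fully free for 12:30-14:00. Zubin: free for 12:30-14:00. Callum: free for 12:30-14:00. Tara: not fully free for 12:30-14:00. Ana: not fully free for 12:30-14:00. Uma: free for 12:30-14:00.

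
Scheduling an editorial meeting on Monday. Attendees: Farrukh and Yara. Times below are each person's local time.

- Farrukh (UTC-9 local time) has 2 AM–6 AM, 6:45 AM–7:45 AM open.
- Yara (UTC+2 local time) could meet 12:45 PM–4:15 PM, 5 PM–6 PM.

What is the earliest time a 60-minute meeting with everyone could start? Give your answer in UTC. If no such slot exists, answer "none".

11:00

Farrukh in UTC: 11:00-15:00, 15:45-16:45 (add 9h to convert from UTC-9).
Yara in UTC: 10:45-14:15, 15:00-16:00 (subtract 2h to convert from UTC+2).
Farrukh ∩ Yara: 11:00-14:15, 15:45-16:00.
Those are the intersection windows.
The first common window of at least 60 minutes is 11:00-14:15, so the earliest start is 11:00.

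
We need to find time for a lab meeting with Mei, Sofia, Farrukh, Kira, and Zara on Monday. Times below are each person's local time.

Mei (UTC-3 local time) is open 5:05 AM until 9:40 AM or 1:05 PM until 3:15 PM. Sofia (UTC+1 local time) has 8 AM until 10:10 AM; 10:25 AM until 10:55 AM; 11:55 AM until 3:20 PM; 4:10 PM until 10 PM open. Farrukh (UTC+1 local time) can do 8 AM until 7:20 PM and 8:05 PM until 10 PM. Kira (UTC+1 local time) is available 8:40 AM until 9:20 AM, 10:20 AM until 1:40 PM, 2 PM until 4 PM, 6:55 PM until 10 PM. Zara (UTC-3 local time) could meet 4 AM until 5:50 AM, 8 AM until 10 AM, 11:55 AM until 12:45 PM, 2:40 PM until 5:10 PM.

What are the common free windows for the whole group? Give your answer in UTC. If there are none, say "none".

08:05-08:20, 11:00-12:40, 17:55-18:15

Mei in UTC: 08:05-12:40, 16:05-18:15 (add 3h to convert from UTC-3).
Sofia in UTC: 07:00-09:10, 09:25-09:55, 10:55-14:20, 15:10-21:00 (subtract 1h to convert from UTC+1).
Farrukh in UTC: 07:00-18:20, 19:05-21:00 (subtract 1h to convert from UTC+1).
Kira in UTC: 07:40-08:20, 09:20-12:40, 13:00-15:00, 17:55-21:00 (subtract 1h to convert from UTC+1).
Zara in UTC: 07:00-08:50, 11:00-13:00, 14:55-15:45, 17:40-20:10 (add 3h to convert from UTC-3).
Mei ∩ Sofia: 08:05-09:10, 09:25-09:55, 10:55-12:40, 16:05-18:15.
Mei ∩ Sofia ∩ Farrukh: 08:05-09:10, 09:25-09:55, 10:55-12:40, 16:05-18:15.
Mei ∩ Sofia ∩ Farrukh ∩ Kira: 08:05-08:20, 09:25-09:55, 10:55-12:40, 17:55-18:15.
Mei ∩ Sofia ∩ Farrukh ∩ Kira ∩ Zara: 08:05-08:20, 11:00-12:40, 17:55-18:15.
Those are the intersection windows.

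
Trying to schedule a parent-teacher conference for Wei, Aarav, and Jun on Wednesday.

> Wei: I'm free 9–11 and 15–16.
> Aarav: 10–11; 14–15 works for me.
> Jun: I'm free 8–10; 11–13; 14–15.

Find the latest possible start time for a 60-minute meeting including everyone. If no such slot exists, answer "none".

none

Wei ∩ Aarav: 10:00-11:00.
Wei ∩ Aarav ∩ Jun: ∅.
There is no time when everyone is free.
No common window is at least 60 minutes long.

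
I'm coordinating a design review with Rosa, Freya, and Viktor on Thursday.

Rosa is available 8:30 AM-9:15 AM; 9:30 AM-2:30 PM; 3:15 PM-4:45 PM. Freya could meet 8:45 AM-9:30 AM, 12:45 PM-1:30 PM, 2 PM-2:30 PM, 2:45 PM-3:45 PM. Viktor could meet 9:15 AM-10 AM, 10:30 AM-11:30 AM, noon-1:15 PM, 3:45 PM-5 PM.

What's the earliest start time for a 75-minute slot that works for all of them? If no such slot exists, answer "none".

Rosa ∩ Freya: 08:45-09:15, 12:45-13:30, 14:00-14:30, 15:15-15:45.
Rosa ∩ Freya ∩ Viktor: 12:45-13:15.
No common window is at least 75 minutes long.

none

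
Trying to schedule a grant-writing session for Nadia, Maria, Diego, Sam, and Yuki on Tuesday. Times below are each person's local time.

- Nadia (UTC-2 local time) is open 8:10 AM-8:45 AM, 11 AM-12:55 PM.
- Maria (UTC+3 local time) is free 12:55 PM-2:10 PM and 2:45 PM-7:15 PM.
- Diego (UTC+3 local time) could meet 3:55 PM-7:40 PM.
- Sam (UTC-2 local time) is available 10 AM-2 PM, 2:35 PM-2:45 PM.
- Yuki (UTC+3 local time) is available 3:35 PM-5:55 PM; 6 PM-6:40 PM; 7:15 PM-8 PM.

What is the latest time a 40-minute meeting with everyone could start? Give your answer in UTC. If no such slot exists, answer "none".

Nadia in UTC: 10:10-10:45, 13:00-14:55 (add 2h to convert from UTC-2).
Maria in UTC: 09:55-11:10, 11:45-16:15 (subtract 3h to convert from UTC+3).
Diego in UTC: 12:55-16:40 (subtract 3h to convert from UTC+3).
Sam in UTC: 12:00-16:00, 16:35-16:45 (add 2h to convert from UTC-2).
Yuki in UTC: 12:35-14:55, 15:00-15:40, 16:15-17:00 (subtract 3h to convert from UTC+3).
Nadia ∩ Maria: 10:10-10:45, 13:00-14:55.
Nadia ∩ Maria ∩ Diego: 13:00-14:55.
Nadia ∩ Maria ∩ Diego ∩ Sam: 13:00-14:55.
Nadia ∩ Maria ∩ Diego ∩ Sam ∩ Yuki: 13:00-14:55.
So the common availability across everyone is 13:00-14:55.
The last common window of at least 40 minutes is 13:00-14:55; a 40-minute meeting can start as late as 14:15 and still end by 14:55.

14:15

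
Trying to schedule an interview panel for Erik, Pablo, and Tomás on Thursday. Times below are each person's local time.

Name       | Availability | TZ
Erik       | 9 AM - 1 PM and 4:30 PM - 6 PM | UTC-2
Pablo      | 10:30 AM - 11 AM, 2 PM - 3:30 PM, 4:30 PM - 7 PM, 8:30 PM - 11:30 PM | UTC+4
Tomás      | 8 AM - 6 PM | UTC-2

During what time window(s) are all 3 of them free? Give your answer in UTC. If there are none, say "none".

Erik in UTC: 11:00-15:00, 18:30-20:00 (add 2h to convert from UTC-2).
Pablo in UTC: 06:30-07:00, 10:00-11:30, 12:30-15:00, 16:30-19:30 (subtract 4h to convert from UTC+4).
Tomás in UTC: 10:00-20:00 (add 2h to convert from UTC-2).
Erik ∩ Pablo: 11:00-11:30, 12:30-15:00, 18:30-19:30.
Erik ∩ Pablo ∩ Tomás: 11:00-11:30, 12:30-15:00, 18:30-19:30.

11:00-11:30, 12:30-15:00, 18:30-19:30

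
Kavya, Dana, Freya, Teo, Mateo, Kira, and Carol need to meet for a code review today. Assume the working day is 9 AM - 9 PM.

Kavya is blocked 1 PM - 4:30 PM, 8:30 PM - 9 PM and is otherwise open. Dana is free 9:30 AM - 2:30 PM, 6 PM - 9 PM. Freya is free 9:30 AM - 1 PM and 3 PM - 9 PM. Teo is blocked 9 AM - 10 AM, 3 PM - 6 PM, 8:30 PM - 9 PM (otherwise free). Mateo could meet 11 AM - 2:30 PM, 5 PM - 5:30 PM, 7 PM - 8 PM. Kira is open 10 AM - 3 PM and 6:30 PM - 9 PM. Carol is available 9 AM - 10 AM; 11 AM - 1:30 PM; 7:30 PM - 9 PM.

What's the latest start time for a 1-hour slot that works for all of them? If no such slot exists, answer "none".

Kavya free: 09:00-13:00, 16:30-20:30 (invert busy blocks within the working day).
Dana free: 09:30-14:30, 18:00-21:00.
Freya free: 09:30-13:00, 15:00-21:00.
Teo free: 10:00-15:00, 18:00-20:30 (invert busy blocks within the working day).
Mateo free: 11:00-14:30, 17:00-17:30, 19:00-20:00.
Kira free: 10:00-15:00, 18:30-21:00.
Carol free: 09:00-10:00, 11:00-13:30, 19:30-21:00.
Kavya ∩ Dana: 09:30-13:00, 18:00-20:30.
Kavya ∩ Dana ∩ Freya: 09:30-13:00, 18:00-20:30.
Kavya ∩ Dana ∩ Freya ∩ Teo: 10:00-13:00, 18:00-20:30.
Kavya ∩ Dana ∩ Freya ∩ Teo ∩ Mateo: 11:00-13:00, 19:00-20:00.
Kavya ∩ Dana ∩ Freya ∩ Teo ∩ Mateo ∩ Kira: 11:00-13:00, 19:00-20:00.
Kavya ∩ Dana ∩ Freya ∩ Teo ∩ Mateo ∩ Kira ∩ Carol: 11:00-13:00, 19:30-20:00.
The last common window of at least 60 minutes is 11:00-13:00; a 60-minute meeting can start as late as 12:00 and still end by 13:00.

12:00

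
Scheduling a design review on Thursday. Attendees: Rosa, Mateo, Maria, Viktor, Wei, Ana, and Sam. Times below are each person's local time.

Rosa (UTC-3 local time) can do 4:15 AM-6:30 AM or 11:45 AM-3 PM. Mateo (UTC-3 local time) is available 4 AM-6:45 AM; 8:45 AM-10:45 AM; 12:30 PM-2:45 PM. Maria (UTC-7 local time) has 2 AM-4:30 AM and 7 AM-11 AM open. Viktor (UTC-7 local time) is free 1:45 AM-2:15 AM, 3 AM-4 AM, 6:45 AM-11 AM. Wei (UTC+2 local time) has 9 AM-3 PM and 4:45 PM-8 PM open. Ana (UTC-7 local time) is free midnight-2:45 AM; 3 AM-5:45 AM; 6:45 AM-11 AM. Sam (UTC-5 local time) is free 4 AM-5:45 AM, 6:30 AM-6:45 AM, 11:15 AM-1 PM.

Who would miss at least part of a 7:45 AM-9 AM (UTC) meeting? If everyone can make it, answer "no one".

Rosa in UTC: 07:15-09:30, 14:45-18:00 (add 3h to convert from UTC-3).
Mateo in UTC: 07:00-09:45, 11:45-13:45, 15:30-17:45 (add 3h to convert from UTC-3).
Maria in UTC: 09:00-11:30, 14:00-18:00 (add 7h to convert from UTC-7).
Viktor in UTC: 08:45-09:15, 10:00-11:00, 13:45-18:00 (add 7h to convert from UTC-7).
Wei in UTC: 07:00-13:00, 14:45-18:00 (subtract 2h to convert from UTC+2).
Ana in UTC: 07:00-09:45, 10:00-12:45, 13:45-18:00 (add 7h to convert from UTC-7).
Sam in UTC: 09:00-10:45, 11:30-11:45, 16:15-18:00 (add 5h to convert from UTC-5).
Rosa: free for 07:45-09:00. Mateo: free for 07:45-09:00. Maria: not fully free for 07:45-09:00. Viktor: not fully free for 07:45-09:00. Wei: free for 07:45-09:00. Ana: free for 07:45-09:00. Sam: not fully free for 07:45-09:00.

Maria, Sam, Viktor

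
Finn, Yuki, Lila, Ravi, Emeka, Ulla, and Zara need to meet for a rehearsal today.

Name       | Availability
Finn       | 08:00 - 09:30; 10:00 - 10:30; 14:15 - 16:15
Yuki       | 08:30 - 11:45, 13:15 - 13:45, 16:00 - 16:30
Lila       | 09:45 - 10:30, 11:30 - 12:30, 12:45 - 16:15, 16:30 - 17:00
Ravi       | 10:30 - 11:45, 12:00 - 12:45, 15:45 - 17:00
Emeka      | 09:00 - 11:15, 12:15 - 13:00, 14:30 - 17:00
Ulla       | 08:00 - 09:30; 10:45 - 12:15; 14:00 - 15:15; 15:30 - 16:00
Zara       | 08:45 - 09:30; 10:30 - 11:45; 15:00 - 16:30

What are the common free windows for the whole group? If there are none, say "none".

Finn ∩ Yuki: 08:30-09:30, 10:00-10:30, 16:00-16:15.
Finn ∩ Yuki ∩ Lila: 10:00-10:30, 16:00-16:15.
Finn ∩ Yuki ∩ Lila ∩ Ravi: 16:00-16:15.
Finn ∩ Yuki ∩ Lila ∩ Ravi ∩ Emeka: 16:00-16:15.
Finn ∩ Yuki ∩ Lila ∩ Ravi ∩ Emeka ∩ Ulla: ∅.
Finn ∩ Yuki ∩ Lila ∩ Ravi ∩ Emeka ∩ Ulla ∩ Zara: ∅.
There is no time when everyone is free.

none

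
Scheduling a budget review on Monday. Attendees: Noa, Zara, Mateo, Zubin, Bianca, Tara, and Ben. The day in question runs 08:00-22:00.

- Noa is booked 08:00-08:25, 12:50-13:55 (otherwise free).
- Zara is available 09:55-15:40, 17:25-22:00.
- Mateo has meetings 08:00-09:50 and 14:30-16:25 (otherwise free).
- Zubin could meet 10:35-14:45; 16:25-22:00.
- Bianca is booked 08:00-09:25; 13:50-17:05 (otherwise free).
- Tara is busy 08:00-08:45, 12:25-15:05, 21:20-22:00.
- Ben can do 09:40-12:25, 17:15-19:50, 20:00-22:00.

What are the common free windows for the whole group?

10:35-12:25, 17:25-19:50, 20:00-21:20

Noa free: 08:25-12:50, 13:55-22:00 (invert busy blocks within the working day).
Zara free: 09:55-15:40, 17:25-22:00.
Mateo free: 09:50-14:30, 16:25-22:00 (invert busy blocks within the working day).
Zubin free: 10:35-14:45, 16:25-22:00.
Bianca free: 09:25-13:50, 17:05-22:00 (invert busy blocks within the working day).
Tara free: 08:45-12:25, 15:05-21:20 (invert busy blocks within the working day).
Ben free: 09:40-12:25, 17:15-19:50, 20:00-22:00.
Noa ∩ Zara: 09:55-12:50, 13:55-15:40, 17:25-22:00.
Noa ∩ Zara ∩ Mateo: 09:55-12:50, 13:55-14:30, 17:25-22:00.
Noa ∩ Zara ∩ Mateo ∩ Zubin: 10:35-12:50, 13:55-14:30, 17:25-22:00.
Noa ∩ Zara ∩ Mateo ∩ Zubin ∩ Bianca: 10:35-12:50, 17:25-22:00.
Noa ∩ Zara ∩ Mateo ∩ Zubin ∩ Bianca ∩ Tara: 10:35-12:25, 17:25-21:20.
Noa ∩ Zara ∩ Mateo ∩ Zubin ∩ Bianca ∩ Tara ∩ Ben: 10:35-12:25, 17:25-19:50, 20:00-21:20.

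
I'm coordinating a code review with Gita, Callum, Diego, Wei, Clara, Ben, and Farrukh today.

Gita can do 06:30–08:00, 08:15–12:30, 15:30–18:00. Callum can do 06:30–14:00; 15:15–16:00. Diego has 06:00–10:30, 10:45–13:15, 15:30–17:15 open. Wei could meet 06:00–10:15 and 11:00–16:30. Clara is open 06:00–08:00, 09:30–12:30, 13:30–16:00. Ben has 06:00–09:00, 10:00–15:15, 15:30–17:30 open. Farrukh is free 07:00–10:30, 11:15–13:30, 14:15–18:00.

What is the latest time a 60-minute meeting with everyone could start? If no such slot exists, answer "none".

11:30

Gita ∩ Callum: 06:30-08:00, 08:15-12:30, 15:30-16:00.
Gita ∩ Callum ∩ Diego: 06:30-08:00, 08:15-10:30, 10:45-12:30, 15:30-16:00.
Gita ∩ Callum ∩ Diego ∩ Wei: 06:30-08:00, 08:15-10:15, 11:00-12:30, 15:30-16:00.
Gita ∩ Callum ∩ Diego ∩ Wei ∩ Clara: 06:30-08:00, 09:30-10:15, 11:00-12:30, 15:30-16:00.
Gita ∩ Callum ∩ Diego ∩ Wei ∩ Clara ∩ Ben: 06:30-08:00, 10:00-10:15, 11:00-12:30, 15:30-16:00.
Gita ∩ Callum ∩ Diego ∩ Wei ∩ Clara ∩ Ben ∩ Farrukh: 07:00-08:00, 10:00-10:15, 11:15-12:30, 15:30-16:00.
The last common window of at least 60 minutes is 11:15-12:30; a 60-minute meeting can start as late as 11:30 and still end by 12:30.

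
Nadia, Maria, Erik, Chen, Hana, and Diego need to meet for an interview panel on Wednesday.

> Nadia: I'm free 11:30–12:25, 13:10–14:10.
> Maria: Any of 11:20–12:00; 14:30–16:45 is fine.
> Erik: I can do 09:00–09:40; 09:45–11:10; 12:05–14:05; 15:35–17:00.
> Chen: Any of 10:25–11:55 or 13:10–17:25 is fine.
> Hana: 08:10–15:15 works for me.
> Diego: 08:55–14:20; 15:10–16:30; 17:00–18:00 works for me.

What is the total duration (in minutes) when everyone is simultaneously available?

0

Nadia ∩ Maria: 11:30-12:00.
Nadia ∩ Maria ∩ Erik: ∅.
Nadia ∩ Maria ∩ Erik ∩ Chen: ∅.
Nadia ∩ Maria ∩ Erik ∩ Chen ∩ Hana: ∅.
Nadia ∩ Maria ∩ Erik ∩ Chen ∩ Hana ∩ Diego: ∅.
There is no time when everyone is free.
There is no common window, so the total is 0 minutes.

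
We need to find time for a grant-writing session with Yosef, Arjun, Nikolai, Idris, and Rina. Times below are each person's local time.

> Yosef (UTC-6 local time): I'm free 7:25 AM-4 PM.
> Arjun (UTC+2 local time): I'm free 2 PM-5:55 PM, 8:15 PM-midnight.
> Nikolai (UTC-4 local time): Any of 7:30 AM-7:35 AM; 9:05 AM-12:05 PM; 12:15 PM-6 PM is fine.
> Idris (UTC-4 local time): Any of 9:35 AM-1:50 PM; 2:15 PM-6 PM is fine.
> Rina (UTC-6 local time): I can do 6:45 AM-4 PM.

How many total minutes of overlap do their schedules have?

365

Yosef in UTC: 13:25-22:00 (add 6h to convert from UTC-6).
Arjun in UTC: 12:00-15:55, 18:15-22:00 (subtract 2h to convert from UTC+2).
Nikolai in UTC: 11:30-11:35, 13:05-16:05, 16:15-22:00 (add 4h to convert from UTC-4).
Idris in UTC: 13:35-17:50, 18:15-22:00 (add 4h to convert from UTC-4).
Rina in UTC: 12:45-22:00 (add 6h to convert from UTC-6).
Yosef ∩ Arjun: 13:25-15:55, 18:15-22:00.
Yosef ∩ Arjun ∩ Nikolai: 13:25-15:55, 18:15-22:00.
Yosef ∩ Arjun ∩ Nikolai ∩ Idris: 13:35-15:55, 18:15-22:00.
Yosef ∩ Arjun ∩ Nikolai ∩ Idris ∩ Rina: 13:35-15:55, 18:15-22:00.
So the common availability across everyone is 13:35-15:55, 18:15-22:00.
Summing the common windows: 140 + 225 = 365 minutes.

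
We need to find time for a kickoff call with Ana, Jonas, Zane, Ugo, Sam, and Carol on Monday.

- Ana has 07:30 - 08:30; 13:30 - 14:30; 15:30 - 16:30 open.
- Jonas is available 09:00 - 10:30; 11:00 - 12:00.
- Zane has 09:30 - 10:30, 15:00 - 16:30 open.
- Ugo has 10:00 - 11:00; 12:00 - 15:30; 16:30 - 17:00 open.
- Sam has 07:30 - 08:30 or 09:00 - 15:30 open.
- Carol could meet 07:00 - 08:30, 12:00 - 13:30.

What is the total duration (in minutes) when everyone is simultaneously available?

Ana ∩ Jonas: ∅.
Ana ∩ Jonas ∩ Zane: ∅.
Ana ∩ Jonas ∩ Zane ∩ Ugo: ∅.
Ana ∩ Jonas ∩ Zane ∩ Ugo ∩ Sam: ∅.
Ana ∩ Jonas ∩ Zane ∩ Ugo ∩ Sam ∩ Carol: ∅.
There is no time when everyone is free.
There is no common window, so the total is 0 minutes.

0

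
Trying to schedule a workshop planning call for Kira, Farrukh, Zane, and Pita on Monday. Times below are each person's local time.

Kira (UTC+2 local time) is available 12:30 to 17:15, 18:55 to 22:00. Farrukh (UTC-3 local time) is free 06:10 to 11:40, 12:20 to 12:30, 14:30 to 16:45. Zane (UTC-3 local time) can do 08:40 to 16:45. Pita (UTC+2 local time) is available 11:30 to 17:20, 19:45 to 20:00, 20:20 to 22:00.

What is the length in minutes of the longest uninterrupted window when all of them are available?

Kira in UTC: 10:30-15:15, 16:55-20:00 (subtract 2h to convert from UTC+2).
Farrukh in UTC: 09:10-14:40, 15:20-15:30, 17:30-19:45 (add 3h to convert from UTC-3).
Zane in UTC: 11:40-19:45 (add 3h to convert from UTC-3).
Pita in UTC: 09:30-15:20, 17:45-18:00, 18:20-20:00 (subtract 2h to convert from UTC+2).
Kira ∩ Farrukh: 10:30-14:40, 17:30-19:45.
Kira ∩ Farrukh ∩ Zane: 11:40-14:40, 17:30-19:45.
Kira ∩ Farrukh ∩ Zane ∩ Pita: 11:40-14:40, 17:45-18:00, 18:20-19:45.
The longest is 11:40-14:40 at 180 minutes.

180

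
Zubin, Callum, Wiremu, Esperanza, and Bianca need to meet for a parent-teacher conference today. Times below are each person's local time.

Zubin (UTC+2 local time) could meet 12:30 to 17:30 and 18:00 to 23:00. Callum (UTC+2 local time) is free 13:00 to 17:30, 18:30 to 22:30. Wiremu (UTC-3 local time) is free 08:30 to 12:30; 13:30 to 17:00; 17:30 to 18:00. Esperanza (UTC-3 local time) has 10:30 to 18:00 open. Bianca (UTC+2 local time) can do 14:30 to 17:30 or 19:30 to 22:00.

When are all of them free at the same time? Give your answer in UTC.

13:30-15:30, 17:30-20:00

Zubin in UTC: 10:30-15:30, 16:00-21:00 (subtract 2h to convert from UTC+2).
Callum in UTC: 11:00-15:30, 16:30-20:30 (subtract 2h to convert from UTC+2).
Wiremu in UTC: 11:30-15:30, 16:30-20:00, 20:30-21:00 (add 3h to convert from UTC-3).
Esperanza in UTC: 13:30-21:00 (add 3h to convert from UTC-3).
Bianca in UTC: 12:30-15:30, 17:30-20:00 (subtract 2h to convert from UTC+2).
Zubin ∩ Callum: 11:00-15:30, 16:30-20:30.
Zubin ∩ Callum ∩ Wiremu: 11:30-15:30, 16:30-20:00.
Zubin ∩ Callum ∩ Wiremu ∩ Esperanza: 13:30-15:30, 16:30-20:00.
Zubin ∩ Callum ∩ Wiremu ∩ Esperanza ∩ Bianca: 13:30-15:30, 17:30-20:00.
Those are the intersection windows.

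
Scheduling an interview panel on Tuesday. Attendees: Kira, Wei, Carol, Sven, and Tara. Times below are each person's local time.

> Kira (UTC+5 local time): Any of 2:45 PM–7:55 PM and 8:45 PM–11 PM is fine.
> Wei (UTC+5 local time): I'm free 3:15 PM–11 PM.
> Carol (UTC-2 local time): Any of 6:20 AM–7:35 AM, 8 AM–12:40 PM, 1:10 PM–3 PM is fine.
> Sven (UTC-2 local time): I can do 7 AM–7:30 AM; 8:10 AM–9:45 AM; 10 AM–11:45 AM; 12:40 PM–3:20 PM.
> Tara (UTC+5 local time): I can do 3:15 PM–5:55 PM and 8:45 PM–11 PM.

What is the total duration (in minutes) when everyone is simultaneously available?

Kira in UTC: 09:45-14:55, 15:45-18:00 (subtract 5h to convert from UTC+5).
Wei in UTC: 10:15-18:00 (subtract 5h to convert from UTC+5).
Carol in UTC: 08:20-09:35, 10:00-14:40, 15:10-17:00 (add 2h to convert from UTC-2).
Sven in UTC: 09:00-09:30, 10:10-11:45, 12:00-13:45, 14:40-17:20 (add 2h to convert from UTC-2).
Tara in UTC: 10:15-12:55, 15:45-18:00 (subtract 5h to convert from UTC+5).
Kira ∩ Wei: 10:15-14:55, 15:45-18:00.
Kira ∩ Wei ∩ Carol: 10:15-14:40, 15:45-17:00.
Kira ∩ Wei ∩ Carol ∩ Sven: 10:15-11:45, 12:00-13:45, 15:45-17:00.
Kira ∩ Wei ∩ Carol ∩ Sven ∩ Tara: 10:15-11:45, 12:00-12:55, 15:45-17:00.
So the common availability across everyone is 10:15-11:45, 12:00-12:55, 15:45-17:00.
Summing the common windows: 90 + 55 + 75 = 220 minutes.

220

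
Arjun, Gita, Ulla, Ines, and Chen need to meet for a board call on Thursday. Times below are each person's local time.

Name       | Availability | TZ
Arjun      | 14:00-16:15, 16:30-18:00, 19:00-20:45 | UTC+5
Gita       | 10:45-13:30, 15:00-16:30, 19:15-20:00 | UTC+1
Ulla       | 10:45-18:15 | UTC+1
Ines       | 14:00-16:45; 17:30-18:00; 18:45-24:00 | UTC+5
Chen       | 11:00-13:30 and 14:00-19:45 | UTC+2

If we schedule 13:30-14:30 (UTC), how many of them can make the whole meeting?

Arjun in UTC: 09:00-11:15, 11:30-13:00, 14:00-15:45 (subtract 5h to convert from UTC+5).
Gita in UTC: 09:45-12:30, 14:00-15:30, 18:15-19:00 (subtract 1h to convert from UTC+1).
Ulla in UTC: 09:45-17:15 (subtract 1h to convert from UTC+1).
Ines in UTC: 09:00-11:45, 12:30-13:00, 13:45-19:00 (subtract 5h to convert from UTC+5).
Chen in UTC: 09:00-11:30, 12:00-17:45 (subtract 2h to convert from UTC+2).
Ulla and Chen can make the full 13:30-14:30 slot — that's 2.

2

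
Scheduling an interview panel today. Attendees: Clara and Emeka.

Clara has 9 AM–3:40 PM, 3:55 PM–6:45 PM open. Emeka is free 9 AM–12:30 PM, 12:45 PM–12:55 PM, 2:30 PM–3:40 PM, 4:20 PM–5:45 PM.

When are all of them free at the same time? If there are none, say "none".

Clara ∩ Emeka: 09:00-12:30, 12:45-12:55, 14:30-15:40, 16:20-17:45.

09:00-12:30, 12:45-12:55, 14:30-15:40, 16:20-17:45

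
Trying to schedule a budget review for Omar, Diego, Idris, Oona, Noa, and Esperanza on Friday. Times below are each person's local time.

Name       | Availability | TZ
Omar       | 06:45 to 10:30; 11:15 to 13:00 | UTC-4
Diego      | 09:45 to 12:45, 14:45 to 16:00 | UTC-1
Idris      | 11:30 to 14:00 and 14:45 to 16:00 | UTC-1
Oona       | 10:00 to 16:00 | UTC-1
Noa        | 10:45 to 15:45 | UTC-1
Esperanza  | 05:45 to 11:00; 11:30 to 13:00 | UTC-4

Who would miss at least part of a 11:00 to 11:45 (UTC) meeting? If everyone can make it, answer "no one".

Idris, Noa

Omar in UTC: 10:45-14:30, 15:15-17:00 (add 4h to convert from UTC-4).
Diego in UTC: 10:45-13:45, 15:45-17:00 (add 1h to convert from UTC-1).
Idris in UTC: 12:30-15:00, 15:45-17:00 (add 1h to convert from UTC-1).
Oona in UTC: 11:00-17:00 (add 1h to convert from UTC-1).
Noa in UTC: 11:45-16:45 (add 1h to convert from UTC-1).
Esperanza in UTC: 09:45-15:00, 15:30-17:00 (add 4h to convert from UTC-4).
Omar: free for 11:00-11:45. Diego: free for 11:00-11:45. Idris: not fully free for 11:00-11:45. Oona: free for 11:00-11:45. Noa: not fully free for 11:00-11:45. Esperanza: free for 11:00-11:45.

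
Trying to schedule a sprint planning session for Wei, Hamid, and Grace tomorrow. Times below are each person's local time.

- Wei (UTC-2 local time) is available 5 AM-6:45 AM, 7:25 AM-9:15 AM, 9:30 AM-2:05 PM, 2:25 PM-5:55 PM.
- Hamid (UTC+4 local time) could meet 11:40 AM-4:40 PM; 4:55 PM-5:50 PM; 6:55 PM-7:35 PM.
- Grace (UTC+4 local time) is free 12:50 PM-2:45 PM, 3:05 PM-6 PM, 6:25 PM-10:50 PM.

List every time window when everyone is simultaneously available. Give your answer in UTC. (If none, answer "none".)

Wei in UTC: 07:00-08:45, 09:25-11:15, 11:30-16:05, 16:25-19:55 (add 2h to convert from UTC-2).
Hamid in UTC: 07:40-12:40, 12:55-13:50, 14:55-15:35 (subtract 4h to convert from UTC+4).
Grace in UTC: 08:50-10:45, 11:05-14:00, 14:25-18:50 (subtract 4h to convert from UTC+4).
Wei ∩ Hamid: 07:40-08:45, 09:25-11:15, 11:30-12:40, 12:55-13:50, 14:55-15:35.
Wei ∩ Hamid ∩ Grace: 09:25-10:45, 11:05-11:15, 11:30-12:40, 12:55-13:50, 14:55-15:35.

09:25-10:45, 11:05-11:15, 11:30-12:40, 12:55-13:50, 14:55-15:35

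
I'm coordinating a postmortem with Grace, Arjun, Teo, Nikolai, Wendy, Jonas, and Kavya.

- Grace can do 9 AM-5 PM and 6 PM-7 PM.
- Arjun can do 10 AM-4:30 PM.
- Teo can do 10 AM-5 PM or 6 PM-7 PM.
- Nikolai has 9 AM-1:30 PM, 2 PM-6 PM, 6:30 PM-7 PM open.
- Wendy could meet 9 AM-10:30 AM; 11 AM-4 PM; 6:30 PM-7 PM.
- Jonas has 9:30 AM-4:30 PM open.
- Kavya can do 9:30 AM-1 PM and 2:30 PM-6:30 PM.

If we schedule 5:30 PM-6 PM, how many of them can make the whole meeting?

2

Nikolai and Kavya can make the full 17:30-18:00 slot — that's 2.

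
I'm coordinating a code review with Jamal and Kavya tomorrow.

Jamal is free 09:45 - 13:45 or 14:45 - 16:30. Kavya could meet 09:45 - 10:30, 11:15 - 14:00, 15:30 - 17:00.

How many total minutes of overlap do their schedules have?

255

Jamal ∩ Kavya: 09:45-10:30, 11:15-13:45, 15:30-16:30.
Summing the common windows: 45 + 150 + 60 = 255 minutes.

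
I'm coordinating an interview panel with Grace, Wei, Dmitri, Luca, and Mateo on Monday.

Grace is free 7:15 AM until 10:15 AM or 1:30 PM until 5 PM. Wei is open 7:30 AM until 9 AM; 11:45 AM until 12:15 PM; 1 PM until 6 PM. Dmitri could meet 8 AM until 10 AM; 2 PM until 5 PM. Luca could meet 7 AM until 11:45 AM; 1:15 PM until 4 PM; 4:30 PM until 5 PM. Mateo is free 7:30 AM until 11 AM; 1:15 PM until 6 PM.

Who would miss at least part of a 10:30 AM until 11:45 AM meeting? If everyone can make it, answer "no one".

Grace: not fully free for 10:30-11:45. Wei: not fully free for 10:30-11:45. Dmitri: not fully free for 10:30-11:45. Luca: free for 10:30-11:45. Mateo: not fully free for 10:30-11:45.

Dmitri, Grace, Mateo, Wei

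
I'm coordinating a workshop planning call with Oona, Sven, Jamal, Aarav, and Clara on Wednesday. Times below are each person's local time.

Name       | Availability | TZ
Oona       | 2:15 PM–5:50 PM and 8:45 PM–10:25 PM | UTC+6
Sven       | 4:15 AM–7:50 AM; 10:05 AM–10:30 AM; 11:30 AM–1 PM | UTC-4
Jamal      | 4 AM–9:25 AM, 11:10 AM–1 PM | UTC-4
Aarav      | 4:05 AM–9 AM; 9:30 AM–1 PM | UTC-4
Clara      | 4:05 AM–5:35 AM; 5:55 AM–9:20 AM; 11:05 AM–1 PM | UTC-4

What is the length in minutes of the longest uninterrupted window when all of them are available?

Oona in UTC: 08:15-11:50, 14:45-16:25 (subtract 6h to convert from UTC+6).
Sven in UTC: 08:15-11:50, 14:05-14:30, 15:30-17:00 (add 4h to convert from UTC-4).
Jamal in UTC: 08:00-13:25, 15:10-17:00 (add 4h to convert from UTC-4).
Aarav in UTC: 08:05-13:00, 13:30-17:00 (add 4h to convert from UTC-4).
Clara in UTC: 08:05-09:35, 09:55-13:20, 15:05-17:00 (add 4h to convert from UTC-4).
Oona ∩ Sven: 08:15-11:50, 15:30-16:25.
Oona ∩ Sven ∩ Jamal: 08:15-11:50, 15:30-16:25.
Oona ∩ Sven ∩ Jamal ∩ Aarav: 08:15-11:50, 15:30-16:25.
Oona ∩ Sven ∩ Jamal ∩ Aarav ∩ Clara: 08:15-09:35, 09:55-11:50, 15:30-16:25.
The longest is 09:55-11:50 at 115 minutes.

115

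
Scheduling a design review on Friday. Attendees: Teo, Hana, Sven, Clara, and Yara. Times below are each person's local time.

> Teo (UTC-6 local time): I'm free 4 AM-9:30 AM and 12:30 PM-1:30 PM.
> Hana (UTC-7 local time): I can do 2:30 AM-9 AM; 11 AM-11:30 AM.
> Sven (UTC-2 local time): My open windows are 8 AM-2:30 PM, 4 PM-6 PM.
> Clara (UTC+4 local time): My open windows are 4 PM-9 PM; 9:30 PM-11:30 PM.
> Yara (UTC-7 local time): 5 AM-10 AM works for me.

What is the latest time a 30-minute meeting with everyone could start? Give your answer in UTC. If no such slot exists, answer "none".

15:00

Teo in UTC: 10:00-15:30, 18:30-19:30 (add 6h to convert from UTC-6).
Hana in UTC: 09:30-16:00, 18:00-18:30 (add 7h to convert from UTC-7).
Sven in UTC: 10:00-16:30, 18:00-20:00 (add 2h to convert from UTC-2).
Clara in UTC: 12:00-17:00, 17:30-19:30 (subtract 4h to convert from UTC+4).
Yara in UTC: 12:00-17:00 (add 7h to convert from UTC-7).
Teo ∩ Hana: 10:00-15:30.
Teo ∩ Hana ∩ Sven: 10:00-15:30.
Teo ∩ Hana ∩ Sven ∩ Clara: 12:00-15:30.
Teo ∩ Hana ∩ Sven ∩ Clara ∩ Yara: 12:00-15:30.
The last common window of at least 30 minutes is 12:00-15:30; a 30-minute meeting can start as late as 15:00 and still end by 15:30.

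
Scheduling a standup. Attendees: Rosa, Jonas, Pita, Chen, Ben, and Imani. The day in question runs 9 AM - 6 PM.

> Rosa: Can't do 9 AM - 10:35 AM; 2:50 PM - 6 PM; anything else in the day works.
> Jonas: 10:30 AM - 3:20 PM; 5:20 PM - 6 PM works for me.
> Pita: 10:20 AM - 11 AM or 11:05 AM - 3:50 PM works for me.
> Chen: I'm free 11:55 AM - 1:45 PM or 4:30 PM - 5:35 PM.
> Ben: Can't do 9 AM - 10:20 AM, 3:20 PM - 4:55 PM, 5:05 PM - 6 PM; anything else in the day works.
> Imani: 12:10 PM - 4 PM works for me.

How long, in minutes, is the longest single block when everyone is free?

Rosa free: 10:35-14:50 (invert busy blocks within the working day).
Jonas free: 10:30-15:20, 17:20-18:00.
Pita free: 10:20-11:00, 11:05-15:50.
Chen free: 11:55-13:45, 16:30-17:35.
Ben free: 10:20-15:20, 16:55-17:05 (invert busy blocks within the working day).
Imani free: 12:10-16:00.
Rosa ∩ Jonas: 10:35-14:50.
Rosa ∩ Jonas ∩ Pita: 10:35-11:00, 11:05-14:50.
Rosa ∩ Jonas ∩ Pita ∩ Chen: 11:55-13:45.
Rosa ∩ Jonas ∩ Pita ∩ Chen ∩ Ben: 11:55-13:45.
Rosa ∩ Jonas ∩ Pita ∩ Chen ∩ Ben ∩ Imani: 12:10-13:45.
The longest is 12:10-13:45 at 95 minutes.

95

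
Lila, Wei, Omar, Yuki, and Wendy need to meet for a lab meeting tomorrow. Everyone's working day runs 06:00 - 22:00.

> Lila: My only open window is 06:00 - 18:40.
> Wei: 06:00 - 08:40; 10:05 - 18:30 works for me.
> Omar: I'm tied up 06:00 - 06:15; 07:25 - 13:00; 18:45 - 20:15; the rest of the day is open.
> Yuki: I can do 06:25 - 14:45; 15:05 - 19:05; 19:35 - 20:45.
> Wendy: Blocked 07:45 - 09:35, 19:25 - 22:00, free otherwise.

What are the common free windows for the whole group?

06:25-07:25, 13:00-14:45, 15:05-18:30

Lila free: 06:00-18:40.
Wei free: 06:00-08:40, 10:05-18:30.
Omar free: 06:15-07:25, 13:00-18:45, 20:15-22:00 (invert busy blocks within the working day).
Yuki free: 06:25-14:45, 15:05-19:05, 19:35-20:45.
Wendy free: 06:00-07:45, 09:35-19:25 (invert busy blocks within the working day).
Lila ∩ Wei: 06:00-08:40, 10:05-18:30.
Lila ∩ Wei ∩ Omar: 06:15-07:25, 13:00-18:30.
Lila ∩ Wei ∩ Omar ∩ Yuki: 06:25-07:25, 13:00-14:45, 15:05-18:30.
Lila ∩ Wei ∩ Omar ∩ Yuki ∩ Wendy: 06:25-07:25, 13:00-14:45, 15:05-18:30.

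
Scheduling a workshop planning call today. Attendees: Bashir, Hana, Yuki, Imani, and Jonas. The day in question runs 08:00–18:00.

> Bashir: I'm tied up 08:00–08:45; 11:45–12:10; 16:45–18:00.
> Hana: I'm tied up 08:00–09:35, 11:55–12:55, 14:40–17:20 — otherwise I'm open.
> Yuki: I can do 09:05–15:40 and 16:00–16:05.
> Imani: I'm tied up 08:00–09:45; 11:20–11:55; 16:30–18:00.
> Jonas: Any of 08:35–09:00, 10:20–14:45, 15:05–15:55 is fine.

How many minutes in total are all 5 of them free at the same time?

Bashir free: 08:45-11:45, 12:10-16:45 (invert busy blocks within the working day).
Hana free: 09:35-11:55, 12:55-14:40, 17:20-18:00 (invert busy blocks within the working day).
Yuki free: 09:05-15:40, 16:00-16:05.
Imani free: 09:45-11:20, 11:55-16:30 (invert busy blocks within the working day).
Jonas free: 08:35-09:00, 10:20-14:45, 15:05-15:55.
Bashir ∩ Hana: 09:35-11:45, 12:55-14:40.
Bashir ∩ Hana ∩ Yuki: 09:35-11:45, 12:55-14:40.
Bashir ∩ Hana ∩ Yuki ∩ Imani: 09:45-11:20, 12:55-14:40.
Bashir ∩ Hana ∩ Yuki ∩ Imani ∩ Jonas: 10:20-11:20, 12:55-14:40.
Summing the common windows: 60 + 105 = 165 minutes.

165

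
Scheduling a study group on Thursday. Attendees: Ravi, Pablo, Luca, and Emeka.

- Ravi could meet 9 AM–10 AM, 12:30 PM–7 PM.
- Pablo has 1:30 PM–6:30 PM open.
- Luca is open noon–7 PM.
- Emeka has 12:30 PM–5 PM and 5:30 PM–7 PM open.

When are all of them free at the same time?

Ravi ∩ Pablo: 13:30-18:30.
Ravi ∩ Pablo ∩ Luca: 13:30-18:30.
Ravi ∩ Pablo ∩ Luca ∩ Emeka: 13:30-17:00, 17:30-18:30.

13:30-17:00, 17:30-18:30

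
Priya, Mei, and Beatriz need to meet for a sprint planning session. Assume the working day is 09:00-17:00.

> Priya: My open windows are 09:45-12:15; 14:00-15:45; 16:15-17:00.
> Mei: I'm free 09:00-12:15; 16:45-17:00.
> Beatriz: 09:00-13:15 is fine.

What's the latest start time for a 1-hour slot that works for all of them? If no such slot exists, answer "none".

Priya ∩ Mei: 09:45-12:15, 16:45-17:00.
Priya ∩ Mei ∩ Beatriz: 09:45-12:15.
The last common window of at least 60 minutes is 09:45-12:15; a 60-minute meeting can start as late as 11:15 and still end by 12:15.

11:15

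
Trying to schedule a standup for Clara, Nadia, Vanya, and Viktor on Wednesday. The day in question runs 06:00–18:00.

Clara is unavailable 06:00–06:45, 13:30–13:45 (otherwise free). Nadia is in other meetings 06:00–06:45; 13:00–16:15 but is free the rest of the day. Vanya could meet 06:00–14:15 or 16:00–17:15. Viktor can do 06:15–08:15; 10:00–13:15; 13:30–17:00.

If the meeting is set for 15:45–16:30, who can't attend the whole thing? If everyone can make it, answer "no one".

Nadia, Vanya

Clara free: 06:45-13:30, 13:45-18:00 (invert busy blocks within the working day).
Nadia free: 06:45-13:00, 16:15-18:00 (invert busy blocks within the working day).
Vanya free: 06:00-14:15, 16:00-17:15.
Viktor free: 06:15-08:15, 10:00-13:15, 13:30-17:00.
Clara: free for 15:45-16:30. Nadia: not fully free for 15:45-16:30. Vanya: not fully free for 15:45-16:30. Viktor: free for 15:45-16:30.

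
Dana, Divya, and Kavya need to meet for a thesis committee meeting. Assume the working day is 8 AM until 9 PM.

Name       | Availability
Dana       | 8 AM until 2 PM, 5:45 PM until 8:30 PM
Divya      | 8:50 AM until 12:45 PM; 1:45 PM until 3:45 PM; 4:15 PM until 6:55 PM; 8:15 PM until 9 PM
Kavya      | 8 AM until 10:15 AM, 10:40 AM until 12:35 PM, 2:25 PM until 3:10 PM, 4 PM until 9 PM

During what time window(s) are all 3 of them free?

Dana ∩ Divya: 08:50-12:45, 13:45-14:00, 17:45-18:55, 20:15-20:30.
Dana ∩ Divya ∩ Kavya: 08:50-10:15, 10:40-12:35, 17:45-18:55, 20:15-20:30.
Those are the intersection windows.

08:50-10:15, 10:40-12:35, 17:45-18:55, 20:15-20:30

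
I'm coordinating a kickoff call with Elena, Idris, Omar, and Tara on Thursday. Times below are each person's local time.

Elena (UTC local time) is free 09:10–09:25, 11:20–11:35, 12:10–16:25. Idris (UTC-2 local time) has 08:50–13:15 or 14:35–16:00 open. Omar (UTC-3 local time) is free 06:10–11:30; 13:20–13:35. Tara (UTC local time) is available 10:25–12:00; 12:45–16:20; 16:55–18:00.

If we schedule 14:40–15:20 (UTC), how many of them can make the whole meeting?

Elena in UTC: 09:10-09:25, 11:20-11:35, 12:10-16:25.
Idris in UTC: 10:50-15:15, 16:35-18:00 (add 2h to convert from UTC-2).
Omar in UTC: 09:10-14:30, 16:20-16:35 (add 3h to convert from UTC-3).
Tara in UTC: 10:25-12:00, 12:45-16:20, 16:55-18:00.
Elena and Tara can make the full 14:40-15:20 slot — that's 2.

2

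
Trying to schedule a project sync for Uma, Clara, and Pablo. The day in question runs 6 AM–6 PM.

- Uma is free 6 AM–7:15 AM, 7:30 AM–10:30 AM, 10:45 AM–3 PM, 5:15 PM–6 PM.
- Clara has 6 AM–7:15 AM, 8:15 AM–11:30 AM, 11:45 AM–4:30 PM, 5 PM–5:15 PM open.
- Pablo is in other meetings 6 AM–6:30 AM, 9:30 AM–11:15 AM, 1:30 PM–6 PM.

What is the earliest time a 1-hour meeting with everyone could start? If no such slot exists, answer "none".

Uma free: 06:00-07:15, 07:30-10:30, 10:45-15:00, 17:15-18:00.
Clara free: 06:00-07:15, 08:15-11:30, 11:45-16:30, 17:00-17:15.
Pablo free: 06:30-09:30, 11:15-13:30 (invert busy blocks within the working day).
Uma ∩ Clara: 06:00-07:15, 08:15-10:30, 10:45-11:30, 11:45-15:00.
Uma ∩ Clara ∩ Pablo: 06:30-07:15, 08:15-09:30, 11:15-11:30, 11:45-13:30.
The first common window of at least 60 minutes is 08:15-09:30, so the earliest start is 08:15.

08:15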